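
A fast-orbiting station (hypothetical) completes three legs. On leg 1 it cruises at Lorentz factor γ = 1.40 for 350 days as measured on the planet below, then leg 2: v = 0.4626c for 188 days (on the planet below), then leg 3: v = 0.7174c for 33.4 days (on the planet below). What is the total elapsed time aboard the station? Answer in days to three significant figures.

τ = 440 days

Leg 1: γ = 1.40; τ_1 = 350/1.400 = 250.0 days.
Leg 2: γ = 1/√(1 − 0.4626²) = 1/√0.7860 = 1.128; τ_2 = 188/1.128 = 166.7 days.
Leg 3: γ = 1/√(1 − 0.7174²) = 1/√0.4853 = 1.435; τ_3 = 33.4/1.435 = 23.27 days.
Total: 250.0 + 166.7 + 23.27 days.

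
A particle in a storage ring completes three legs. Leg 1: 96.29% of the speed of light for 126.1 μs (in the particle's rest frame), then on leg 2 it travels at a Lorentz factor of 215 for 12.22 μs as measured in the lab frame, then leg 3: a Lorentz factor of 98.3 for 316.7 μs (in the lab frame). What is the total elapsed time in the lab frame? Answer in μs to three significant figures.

Leg 1: β = 0.9629; γ = 1/√(1 − 0.9629²) = 1/√0.07282 = 3.706; Δt_1 = 3.706 × 126.1 = 467.3 μs.
Leg 2: 12.22 μs is already measured in the lab frame.
Leg 3: 316.7 μs is already measured in the lab frame.
Total: 467.3 + 12.22 + 316.7 μs.

Δt = 796 μs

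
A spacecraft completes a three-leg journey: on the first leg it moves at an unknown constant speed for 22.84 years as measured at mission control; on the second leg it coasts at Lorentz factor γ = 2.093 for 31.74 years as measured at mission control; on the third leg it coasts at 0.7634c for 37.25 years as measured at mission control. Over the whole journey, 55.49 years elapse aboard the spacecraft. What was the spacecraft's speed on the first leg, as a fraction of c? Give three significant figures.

Leg 1: speed unknown; τ_1 = 22.84/γ_1.
Leg 2: γ = 2.093; τ_2 = 31.74/2.093 = 15.16 years.
Leg 3: γ = 1/√(1 − 0.7634²) = 1/√0.4172 = 1.548; τ_3 = 37.25/1.548 = 24.06 years.
Total proper time: τ_1 + 15.16 + 24.06 = 55.49, so τ_1 = 55.49 − 39.23 = 16.26 years.
γ_1 = 22.84/16.26 = 1.404; β = √(1 − 1/γ²) = √0.4929.

β = 0.702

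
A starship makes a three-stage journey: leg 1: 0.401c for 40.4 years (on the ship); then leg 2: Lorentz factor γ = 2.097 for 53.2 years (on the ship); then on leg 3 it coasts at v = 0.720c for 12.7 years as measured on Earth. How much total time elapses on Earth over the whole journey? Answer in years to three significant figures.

Leg 1: γ = 1/√(1 − 0.401²) = 1/√0.8392 = 1.092; Δt_1 = 1.092 × 40.4 = 44.10 years.
Leg 2: γ = 2.097; Δt_2 = 2.097 × 53.2 = 111.6 years.
Leg 3: 12.7 years is already measured on Earth.
Total: 44.10 + 111.6 + 12.70 years.

Δt = 168 years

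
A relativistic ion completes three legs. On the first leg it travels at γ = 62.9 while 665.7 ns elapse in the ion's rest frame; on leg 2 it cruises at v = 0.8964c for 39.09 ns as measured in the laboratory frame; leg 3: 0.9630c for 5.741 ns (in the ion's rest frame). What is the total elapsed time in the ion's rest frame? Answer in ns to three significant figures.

Leg 1: 665.7 ns is already measured in the ion's rest frame.
Leg 2: γ = 1/√(1 − 0.8964²) = 1/√0.1965 = 2.256; τ_2 = 39.09/2.256 = 17.33 ns.
Leg 3: 5.741 ns is already measured in the ion's rest frame.
Total: 665.7 + 17.33 + 5.741 ns.

τ = 689 ns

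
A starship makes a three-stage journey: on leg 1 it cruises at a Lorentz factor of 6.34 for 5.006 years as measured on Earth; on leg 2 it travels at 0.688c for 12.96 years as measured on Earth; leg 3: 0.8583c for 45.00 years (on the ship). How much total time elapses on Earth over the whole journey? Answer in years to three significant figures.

Leg 1: 5.006 years is already measured on Earth.
Leg 2: 12.96 years is already measured on Earth.
Leg 3: γ = 1/√(1 − 0.8583²) = 1/√0.2633 = 1.949; Δt_3 = 1.949 × 45.00 = 87.69 years.
Total: 5.006 + 12.96 + 87.69 years.

Δt = 106 years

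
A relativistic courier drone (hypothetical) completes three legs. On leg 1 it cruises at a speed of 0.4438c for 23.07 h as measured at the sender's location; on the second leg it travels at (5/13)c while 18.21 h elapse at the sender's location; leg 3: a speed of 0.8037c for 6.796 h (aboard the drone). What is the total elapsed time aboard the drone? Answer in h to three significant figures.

τ = 44.3 h

Leg 1: γ = 1/√(1 − 0.4438²) = 1/√0.8030 = 1.116; τ_1 = 23.07/1.116 = 20.67 h.
Leg 2: γ = 1/√(1 − (5/13)²) = 13/12 ≈ 1.083; τ_2 = 18.21/1.083 = 16.81 h.
Leg 3: 6.796 h is already measured aboard the drone.
Total: 20.67 + 16.81 + 6.796 h.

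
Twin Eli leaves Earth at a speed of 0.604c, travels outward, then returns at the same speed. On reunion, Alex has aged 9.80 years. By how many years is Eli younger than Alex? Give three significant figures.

γ = 1/√(1 − 0.604²) = 1/√0.6352 = 1.255
Eli's elapsed proper time: τ = 9.80/1.255 = 7.810 years.
Age gap = Δt − τ = 9.80 − 7.810 years.

Δt − τ = 1.99 years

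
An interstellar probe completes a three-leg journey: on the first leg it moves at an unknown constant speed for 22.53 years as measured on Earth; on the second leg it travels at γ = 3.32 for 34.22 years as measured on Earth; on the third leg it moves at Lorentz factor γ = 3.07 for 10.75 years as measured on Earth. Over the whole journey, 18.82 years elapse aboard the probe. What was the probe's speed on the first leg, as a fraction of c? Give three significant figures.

β = 0.975

Leg 1: speed unknown; τ_1 = 22.53/γ_1.
Leg 2: γ = 3.32; τ_2 = 34.22/3.320 = 10.31 years.
Leg 3: γ = 3.07; τ_3 = 10.75/3.070 = 3.502 years.
Total proper time: τ_1 + 10.31 + 3.502 = 18.82, so τ_1 = 18.82 − 13.81 = 5.011 years.
γ_1 = 22.53/5.011 = 4.496; β = √(1 − 1/γ²) = √0.9505.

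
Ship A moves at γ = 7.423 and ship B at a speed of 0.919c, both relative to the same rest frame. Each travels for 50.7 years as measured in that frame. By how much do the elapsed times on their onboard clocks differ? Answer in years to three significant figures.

|τ_A − τ_B| = 13.2 years

A: γ = 7.423; τ_A = 50.7/7.423 = 6.830 years.
B: γ = 1/√(1 − 0.919²) = 1/√0.1554 = 2.536; τ_B = 50.7/2.536 = 19.99 years.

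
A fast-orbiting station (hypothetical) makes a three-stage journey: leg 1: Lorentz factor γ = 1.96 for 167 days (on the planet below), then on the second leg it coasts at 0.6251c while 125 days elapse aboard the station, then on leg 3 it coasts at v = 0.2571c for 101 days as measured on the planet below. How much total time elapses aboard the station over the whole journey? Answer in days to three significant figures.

τ = 308 days

Leg 1: γ = 1.96; τ_1 = 167/1.960 = 85.20 days.
Leg 2: 125 days is already measured aboard the station.
Leg 3: γ = 1/√(1 − 0.2571²) = 1/√0.9339 = 1.035; τ_3 = 101/1.035 = 97.60 days.
Total: 85.20 + 125.0 + 97.60 days.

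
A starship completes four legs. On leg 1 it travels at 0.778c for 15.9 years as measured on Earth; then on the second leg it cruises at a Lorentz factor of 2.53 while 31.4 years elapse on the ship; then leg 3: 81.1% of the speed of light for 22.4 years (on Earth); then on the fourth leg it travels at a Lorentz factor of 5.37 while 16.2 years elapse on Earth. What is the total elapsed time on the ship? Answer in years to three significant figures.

Leg 1: γ = 1/√(1 − 0.778²) = 1/√0.3947 = 1.592; τ_1 = 15.9/1.592 = 9.989 years.
Leg 2: 31.4 years is already measured on the ship.
Leg 3: β = 0.811; γ = 1/√(1 − 0.811²) = 1/√0.3423 = 1.709; τ_3 = 22.4/1.709 = 13.11 years.
Leg 4: γ = 5.37; τ_4 = 16.2/5.370 = 3.017 years.
Total: 9.989 + 31.40 + 13.11 + 3.017 years.

τ = 57.5 years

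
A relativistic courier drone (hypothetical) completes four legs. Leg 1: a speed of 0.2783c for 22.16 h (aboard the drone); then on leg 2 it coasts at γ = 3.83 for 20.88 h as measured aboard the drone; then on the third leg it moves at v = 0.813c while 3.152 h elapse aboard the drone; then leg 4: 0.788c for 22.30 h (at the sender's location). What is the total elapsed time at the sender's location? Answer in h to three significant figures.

Leg 1: γ = 1/√(1 − 0.2783²) = 1/√0.9225 = 1.041; Δt_1 = 1.041 × 22.16 = 23.07 h.
Leg 2: γ = 3.83; Δt_2 = 3.830 × 20.88 = 79.97 h.
Leg 3: γ = 1/√(1 − 0.813²) = 1/√0.3390 = 1.717; Δt_3 = 1.717 × 3.152 = 5.413 h.
Leg 4: 22.30 h is already measured at the sender's location.
Total: 23.07 + 79.97 + 5.413 + 22.30 h.

Δt = 131 h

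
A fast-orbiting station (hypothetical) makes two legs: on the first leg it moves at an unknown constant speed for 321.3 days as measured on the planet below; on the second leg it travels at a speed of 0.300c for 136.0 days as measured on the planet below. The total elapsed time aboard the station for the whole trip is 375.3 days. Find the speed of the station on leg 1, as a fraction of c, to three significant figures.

β = 0.645

Leg 1: speed unknown; τ_1 = 321.3/γ_1.
Leg 2: γ = 1/√(1 − 0.300²) = 1/√0.9100 = 1.048; τ_2 = 136.0/1.048 = 129.7 days.
Total proper time: τ_1 + 129.7 = 375.3, so τ_1 = 375.3 − 129.7 = 245.6 days.
γ_1 = 321.3/245.6 = 1.308; β = √(1 − 1/γ²) = √0.4159.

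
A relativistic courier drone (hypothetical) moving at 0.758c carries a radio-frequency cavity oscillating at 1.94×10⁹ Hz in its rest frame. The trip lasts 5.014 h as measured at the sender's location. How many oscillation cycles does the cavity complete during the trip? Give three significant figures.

N = 2.28×10¹³

γ = 1/√(1 − 0.758²) = 1/√0.4254 = 1.533
The oscillator's own cycle count is N = f × τ where τ is the proper time aboard the drone. τ = Δt/γ = 5.014/1.533 = 3.270 h = 1.177×10⁴ s.
N = 1.94×10⁹ × 1.177×10⁴ = 2.284×10¹³.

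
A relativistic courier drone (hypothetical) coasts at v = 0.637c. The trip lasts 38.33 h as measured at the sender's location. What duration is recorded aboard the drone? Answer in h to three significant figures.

τ = 29.5 h

γ = 1/√(1 − 0.637²) = 1/√0.5942 = 1.297
The interval measured at the sender's location is the dilated one; the clock aboard the drone measures the proper time τ = Δt/γ = 38.33/1.297 h.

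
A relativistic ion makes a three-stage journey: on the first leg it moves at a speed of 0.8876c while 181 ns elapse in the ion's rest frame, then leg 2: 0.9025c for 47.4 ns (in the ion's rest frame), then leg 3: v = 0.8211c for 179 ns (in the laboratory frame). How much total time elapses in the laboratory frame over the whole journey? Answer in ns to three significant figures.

Δt = 682 ns

Leg 1: γ = 1/√(1 − 0.8876²) = 1/√0.2122 = 2.171; Δt_1 = 2.171 × 181 = 393.0 ns.
Leg 2: γ = 1/√(1 − 0.9025²) = 1/√0.1855 = 2.322; Δt_2 = 2.322 × 47.4 = 110.1 ns.
Leg 3: 179 ns is already measured in the laboratory frame.
Total: 393.0 + 110.1 + 179.0 ns.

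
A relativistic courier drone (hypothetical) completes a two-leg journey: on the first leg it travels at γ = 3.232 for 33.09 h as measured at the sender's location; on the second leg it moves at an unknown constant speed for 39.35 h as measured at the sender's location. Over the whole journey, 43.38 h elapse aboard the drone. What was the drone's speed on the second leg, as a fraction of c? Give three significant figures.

Leg 1: γ = 3.232; τ_1 = 33.09/3.232 = 10.24 h.
Leg 2: speed unknown; τ_2 = 39.35/γ_2.
Total proper time: 10.24 + τ_2 = 43.38, so τ_2 = 43.38 − 10.24 = 33.14 h.
γ_2 = 39.35/33.14 = 1.187; β = √(1 − 1/γ²) = √0.2906.

β = 0.539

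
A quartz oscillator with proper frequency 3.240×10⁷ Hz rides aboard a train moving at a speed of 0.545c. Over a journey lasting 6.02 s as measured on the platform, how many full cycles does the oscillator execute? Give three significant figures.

γ = 1/√(1 − 0.545²) = 1/√0.7030 = 1.193
The oscillator's own cycle count is N = f × τ where τ is the proper time on the train. τ = Δt/γ = 6.02/1.193 = 5.047 s = 5.047×10⁰ s.
N = 3.240×10⁷ × 5.047×10⁰ = 1.635×10⁸.

N = 1.64×10⁸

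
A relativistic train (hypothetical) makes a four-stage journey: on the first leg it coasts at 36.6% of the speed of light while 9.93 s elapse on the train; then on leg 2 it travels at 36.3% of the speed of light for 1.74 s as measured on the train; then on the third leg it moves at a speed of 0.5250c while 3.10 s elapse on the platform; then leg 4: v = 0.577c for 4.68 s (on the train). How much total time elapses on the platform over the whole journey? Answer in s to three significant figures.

Δt = 21.4 s

Leg 1: β = 0.366; γ = 1/√(1 − 0.366²) = 1/√0.8660 = 1.075; Δt_1 = 1.075 × 9.93 = 10.67 s.
Leg 2: β = 0.363; γ = 1/√(1 − 0.363²) = 1/√0.8682 = 1.073; Δt_2 = 1.073 × 1.74 = 1.867 s.
Leg 3: 3.10 s is already measured on the platform.
Leg 4: γ = 1/√(1 − 0.577²) = 1/√0.6671 = 1.224; Δt_4 = 1.224 × 4.68 = 5.730 s.
Total: 10.67 + 1.867 + 3.100 + 5.730 s.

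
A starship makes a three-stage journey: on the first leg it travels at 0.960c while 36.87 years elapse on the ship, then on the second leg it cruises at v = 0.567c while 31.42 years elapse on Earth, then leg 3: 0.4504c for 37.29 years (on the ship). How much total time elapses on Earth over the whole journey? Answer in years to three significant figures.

Leg 1: γ = 1/√(1 − 0.960²) = 25/7 ≈ 3.571; Δt_1 = 3.571 × 36.87 = 131.7 years.
Leg 2: 31.42 years is already measured on Earth.
Leg 3: γ = 1/√(1 − 0.4504²) = 1/√0.7971 = 1.120; Δt_3 = 1.120 × 37.29 = 41.77 years.
Total: 131.7 + 31.42 + 41.77 years.

Δt = 205 years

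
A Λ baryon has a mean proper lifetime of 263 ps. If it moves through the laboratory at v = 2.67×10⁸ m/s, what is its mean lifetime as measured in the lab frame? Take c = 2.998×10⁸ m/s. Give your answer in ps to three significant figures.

β = 2.67×10⁸/2.998×10⁸ = 0.8906; γ = 1/√(1 − 0.8906²) = 2.199
The rest-frame lifetime is the proper time; the lab measures the dilated interval Δt = γτ₀ = 2.199 × 263 ps.

Δt = 578 ps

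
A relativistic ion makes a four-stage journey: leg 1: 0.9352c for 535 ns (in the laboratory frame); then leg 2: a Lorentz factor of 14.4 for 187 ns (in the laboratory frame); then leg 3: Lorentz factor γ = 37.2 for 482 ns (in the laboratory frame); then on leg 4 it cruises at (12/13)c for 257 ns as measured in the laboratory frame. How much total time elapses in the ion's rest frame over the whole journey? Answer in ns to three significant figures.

Leg 1: γ = 1/√(1 − 0.9352²) = 1/√0.1254 = 2.824; τ_1 = 535/2.824 = 189.5 ns.
Leg 2: γ = 14.4; τ_2 = 187/14.40 = 12.99 ns.
Leg 3: γ = 37.2; τ_3 = 482/37.20 = 12.96 ns.
Leg 4: γ = 1/√(1 − (12/13)²) = 13/5 = 2.600; τ_4 = 257/2.600 = 98.85 ns.
Total: 189.5 + 12.99 + 12.96 + 98.85 ns.

τ = 314 ns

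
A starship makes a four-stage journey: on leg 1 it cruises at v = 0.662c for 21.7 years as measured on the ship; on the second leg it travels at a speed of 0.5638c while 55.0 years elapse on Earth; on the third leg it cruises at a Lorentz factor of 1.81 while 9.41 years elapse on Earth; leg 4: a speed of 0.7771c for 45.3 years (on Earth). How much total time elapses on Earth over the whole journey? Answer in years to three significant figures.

Δt = 139 years

Leg 1: γ = 1/√(1 − 0.662²) = 1/√0.5618 = 1.334; Δt_1 = 1.334 × 21.7 = 28.95 years.
Leg 2: 55.0 years is already measured on Earth.
Leg 3: 9.41 years is already measured on Earth.
Leg 4: 45.3 years is already measured on Earth.
Total: 28.95 + 55.00 + 9.410 + 45.30 years.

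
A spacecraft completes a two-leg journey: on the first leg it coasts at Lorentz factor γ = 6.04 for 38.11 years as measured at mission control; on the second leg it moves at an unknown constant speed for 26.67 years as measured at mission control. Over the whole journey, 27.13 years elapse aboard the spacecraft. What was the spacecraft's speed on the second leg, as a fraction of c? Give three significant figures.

Leg 1: γ = 6.04; τ_1 = 38.11/6.040 = 6.310 years.
Leg 2: speed unknown; τ_2 = 26.67/γ_2.
Total proper time: 6.310 + τ_2 = 27.13, so τ_2 = 27.13 − 6.310 = 20.82 years.
γ_2 = 26.67/20.82 = 1.281; β = √(1 − 1/γ²) = √0.3906.

β = 0.625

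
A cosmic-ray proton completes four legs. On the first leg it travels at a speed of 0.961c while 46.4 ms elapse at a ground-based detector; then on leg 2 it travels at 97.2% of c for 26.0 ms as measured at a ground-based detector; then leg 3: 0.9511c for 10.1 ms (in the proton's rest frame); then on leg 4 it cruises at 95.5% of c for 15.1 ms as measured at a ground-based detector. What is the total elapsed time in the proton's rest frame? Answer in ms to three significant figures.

τ = 33.5 ms

Leg 1: γ = 1/√(1 − 0.961²) = 1/√0.07648 = 3.616; τ_1 = 46.4/3.616 = 12.83 ms.
Leg 2: β = 0.972; γ = 1/√(1 − 0.972²) = 1/√0.05522 = 4.256; τ_2 = 26.0/4.256 = 6.110 ms.
Leg 3: 10.1 ms is already measured in the proton's rest frame.
Leg 4: β = 0.955; γ = 1/√(1 − 0.955²) = 1/√0.08798 = 3.371; τ_4 = 15.1/3.371 = 4.479 ms.
Total: 12.83 + 6.110 + 10.10 + 4.479 ms.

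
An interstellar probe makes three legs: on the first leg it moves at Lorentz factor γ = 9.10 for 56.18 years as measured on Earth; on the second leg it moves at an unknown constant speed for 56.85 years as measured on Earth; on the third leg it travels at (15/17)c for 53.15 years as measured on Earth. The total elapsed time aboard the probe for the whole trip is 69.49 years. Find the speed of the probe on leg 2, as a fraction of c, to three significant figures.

β = 0.739

Leg 1: γ = 9.10; τ_1 = 56.18/9.100 = 6.174 years.
Leg 2: speed unknown; τ_2 = 56.85/γ_2.
Leg 3: γ = 1/√(1 − (15/17)²) = 17/8 = 2.125; τ_3 = 53.15/2.125 = 25.01 years.
Total proper time: 6.174 + τ_2 + 25.01 = 69.49, so τ_2 = 69.49 − 31.19 = 38.30 years.
γ_2 = 56.85/38.30 = 1.484; β = √(1 − 1/γ²) = √0.5460.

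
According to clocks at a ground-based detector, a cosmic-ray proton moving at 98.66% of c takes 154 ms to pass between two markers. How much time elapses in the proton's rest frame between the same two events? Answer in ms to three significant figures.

β = 0.9866; γ = 1/√(1 − 0.9866²) = 1/√0.02662 = 6.129
The interval measured at a ground-based detector is the dilated one; the clock in the proton's rest frame measures the proper time τ = Δt/γ = 154/6.129 ms.

τ = 25.1 ms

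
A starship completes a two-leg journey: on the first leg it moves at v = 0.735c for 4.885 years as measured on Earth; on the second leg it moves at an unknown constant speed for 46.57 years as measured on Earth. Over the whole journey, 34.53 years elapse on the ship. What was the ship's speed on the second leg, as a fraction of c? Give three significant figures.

Leg 1: γ = 1/√(1 − 0.735²) = 1/√0.4598 = 1.475; τ_1 = 4.885/1.475 = 3.312 years.
Leg 2: speed unknown; τ_2 = 46.57/γ_2.
Total proper time: 3.312 + τ_2 = 34.53, so τ_2 = 34.53 − 3.312 = 31.22 years.
γ_2 = 46.57/31.22 = 1.492; β = √(1 − 1/γ²) = √0.5506.

β = 0.742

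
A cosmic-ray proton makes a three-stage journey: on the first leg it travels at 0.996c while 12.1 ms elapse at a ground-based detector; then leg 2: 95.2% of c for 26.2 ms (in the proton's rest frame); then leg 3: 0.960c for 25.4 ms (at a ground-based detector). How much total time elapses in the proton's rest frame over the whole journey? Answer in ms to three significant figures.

τ = 34.4 ms

Leg 1: γ = 1/√(1 − 0.996²) = 1/√0.007984 = 11.19; τ_1 = 12.1/11.19 = 1.081 ms.
Leg 2: 26.2 ms is already measured in the proton's rest frame.
Leg 3: γ = 1/√(1 − 0.960²) = 25/7 ≈ 3.571; τ_3 = 25.4/3.571 = 7.112 ms.
Total: 1.081 + 26.20 + 7.112 ms.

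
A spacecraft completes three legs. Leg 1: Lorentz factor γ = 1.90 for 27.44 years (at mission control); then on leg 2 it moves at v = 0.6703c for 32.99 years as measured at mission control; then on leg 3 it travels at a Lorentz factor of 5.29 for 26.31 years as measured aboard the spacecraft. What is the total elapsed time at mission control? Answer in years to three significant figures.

Δt = 200 years

Leg 1: 27.44 years is already measured at mission control.
Leg 2: 32.99 years is already measured at mission control.
Leg 3: γ = 5.29; Δt_3 = 5.290 × 26.31 = 139.2 years.
Total: 27.44 + 32.99 + 139.2 years.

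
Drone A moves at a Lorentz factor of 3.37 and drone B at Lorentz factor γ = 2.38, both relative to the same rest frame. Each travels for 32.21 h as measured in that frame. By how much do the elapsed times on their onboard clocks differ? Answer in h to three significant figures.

A: γ = 3.37; τ_A = 32.21/3.370 = 9.558 h.
B: γ = 2.38; τ_B = 32.21/2.380 = 13.53 h.

|τ_A − τ_B| = 3.98 h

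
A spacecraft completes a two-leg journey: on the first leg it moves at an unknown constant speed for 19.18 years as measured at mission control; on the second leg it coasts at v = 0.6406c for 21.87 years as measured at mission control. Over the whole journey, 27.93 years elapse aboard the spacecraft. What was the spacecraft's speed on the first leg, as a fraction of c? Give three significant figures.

Leg 1: speed unknown; τ_1 = 19.18/γ_1.
Leg 2: γ = 1/√(1 − 0.6406²) = 1/√0.5896 = 1.302; τ_2 = 21.87/1.302 = 16.79 years.
Total proper time: τ_1 + 16.79 = 27.93, so τ_1 = 27.93 − 16.79 = 11.14 years.
γ_1 = 19.18/11.14 = 1.722; β = √(1 − 1/γ²) = √0.6629.

β = 0.814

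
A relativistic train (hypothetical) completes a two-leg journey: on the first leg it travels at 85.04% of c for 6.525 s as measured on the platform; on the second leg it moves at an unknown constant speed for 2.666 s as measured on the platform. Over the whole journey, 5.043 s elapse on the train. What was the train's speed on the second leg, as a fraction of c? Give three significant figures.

β = 0.797

Leg 1: β = 0.8504; γ = 1/√(1 − 0.8504²) = 1/√0.2768 = 1.901; τ_1 = 6.525/1.901 = 3.433 s.
Leg 2: speed unknown; τ_2 = 2.666/γ_2.
Total proper time: 3.433 + τ_2 = 5.043, so τ_2 = 5.043 − 3.433 = 1.610 s.
γ_2 = 2.666/1.610 = 1.656; β = √(1 − 1/γ²) = √0.6353.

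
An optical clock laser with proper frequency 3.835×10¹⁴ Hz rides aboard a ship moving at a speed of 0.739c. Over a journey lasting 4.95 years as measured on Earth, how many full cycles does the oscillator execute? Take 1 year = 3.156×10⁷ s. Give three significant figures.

N = 4.04×10²²

γ = 1/√(1 − 0.739²) = 1/√0.4539 = 1.484
The oscillator's own cycle count is N = f × τ where τ is the proper time on the ship. τ = Δt/γ = 4.95/1.484 = 3.335 years = 1.052×10⁸ s.
N = 3.835×10¹⁴ × 1.052×10⁸ = 4.036×10²².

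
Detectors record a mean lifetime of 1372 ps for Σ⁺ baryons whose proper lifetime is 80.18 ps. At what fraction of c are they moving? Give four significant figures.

v = 0.9983c

γ = Δt/τ₀ = 1372/80.18 = 17.11
β = √(1 − 1/γ²) = √(1 − 0.003415) = √0.9966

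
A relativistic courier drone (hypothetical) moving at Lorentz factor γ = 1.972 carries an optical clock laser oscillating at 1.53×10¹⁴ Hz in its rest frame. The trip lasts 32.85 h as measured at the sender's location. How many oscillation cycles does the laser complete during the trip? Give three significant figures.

N = 9.18×10¹⁸

γ = 1.972
The oscillator's own cycle count is N = f × τ where τ is the proper time aboard the drone. τ = Δt/γ = 32.85/1.972 = 16.66 h = 5.997×10⁴ s.
N = 1.53×10¹⁴ × 5.997×10⁴ = 9.175×10¹⁸.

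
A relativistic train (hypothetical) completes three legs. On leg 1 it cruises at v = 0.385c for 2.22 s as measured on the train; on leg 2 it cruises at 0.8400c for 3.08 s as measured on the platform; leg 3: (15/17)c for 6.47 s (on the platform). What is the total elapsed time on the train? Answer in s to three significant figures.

Leg 1: 2.22 s is already measured on the train.
Leg 2: γ = 1/√(1 − 0.8400²) = 1/√0.2944 = 1.843; τ_2 = 3.08/1.843 = 1.671 s.
Leg 3: γ = 1/√(1 − (15/17)²) = 17/8 = 2.125; τ_3 = 6.47/2.125 = 3.045 s.
Total: 2.220 + 1.671 + 3.045 s.

τ = 6.94 s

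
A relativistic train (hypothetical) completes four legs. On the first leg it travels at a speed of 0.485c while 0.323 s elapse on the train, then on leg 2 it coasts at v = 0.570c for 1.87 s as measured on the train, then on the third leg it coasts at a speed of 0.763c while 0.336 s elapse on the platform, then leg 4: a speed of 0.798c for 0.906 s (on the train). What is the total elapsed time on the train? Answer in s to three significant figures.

τ = 3.32 s

Leg 1: 0.323 s is already measured on the train.
Leg 2: 1.87 s is already measured on the train.
Leg 3: γ = 1/√(1 − 0.763²) = 1/√0.4178 = 1.547; τ_3 = 0.336/1.547 = 0.2172 s.
Leg 4: 0.906 s is already measured on the train.
Total: 0.3230 + 1.870 + 0.2172 + 0.9060 s.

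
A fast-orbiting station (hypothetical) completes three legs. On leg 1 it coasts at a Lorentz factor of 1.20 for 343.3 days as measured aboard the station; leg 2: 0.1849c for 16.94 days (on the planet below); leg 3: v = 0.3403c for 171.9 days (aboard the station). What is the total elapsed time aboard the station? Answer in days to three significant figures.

τ = 532 days

Leg 1: 343.3 days is already measured aboard the station.
Leg 2: γ = 1/√(1 − 0.1849²) = 1/√0.9658 = 1.018; τ_2 = 16.94/1.018 = 16.65 days.
Leg 3: 171.9 days is already measured aboard the station.
Total: 343.3 + 16.65 + 171.9 days.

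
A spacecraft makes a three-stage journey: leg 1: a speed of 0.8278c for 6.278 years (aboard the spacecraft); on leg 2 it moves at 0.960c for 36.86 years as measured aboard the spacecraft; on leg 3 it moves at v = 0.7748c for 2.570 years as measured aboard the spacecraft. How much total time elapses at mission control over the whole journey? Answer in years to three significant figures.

Leg 1: γ = 1/√(1 − 0.8278²) = 1/√0.3147 = 1.782; Δt_1 = 1.782 × 6.278 = 11.19 years.
Leg 2: γ = 1/√(1 − 0.960²) = 25/7 ≈ 3.571; Δt_2 = 3.571 × 36.86 = 131.6 years.
Leg 3: γ = 1/√(1 − 0.7748²) = 1/√0.3997 = 1.582; Δt_3 = 1.582 × 2.570 = 4.065 years.
Total: 11.19 + 131.6 + 4.065 years.

Δt = 147 years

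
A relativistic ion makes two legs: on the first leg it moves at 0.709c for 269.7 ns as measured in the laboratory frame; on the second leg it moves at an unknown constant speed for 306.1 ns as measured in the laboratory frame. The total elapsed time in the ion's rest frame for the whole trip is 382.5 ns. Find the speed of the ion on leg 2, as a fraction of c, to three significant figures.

Leg 1: γ = 1/√(1 − 0.709²) = 1/√0.4973 = 1.418; τ_1 = 269.7/1.418 = 190.2 ns.
Leg 2: speed unknown; τ_2 = 306.1/γ_2.
Total proper time: 190.2 + τ_2 = 382.5, so τ_2 = 382.5 − 190.2 = 192.3 ns.
γ_2 = 306.1/192.3 = 1.592; β = √(1 − 1/γ²) = √0.6053.

β = 0.778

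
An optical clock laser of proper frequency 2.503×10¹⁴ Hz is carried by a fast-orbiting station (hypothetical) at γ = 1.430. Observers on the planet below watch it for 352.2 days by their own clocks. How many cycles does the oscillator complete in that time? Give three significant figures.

γ = 1.430
During 352.2 days of lab time, the oscillator's proper time advances by τ = Δt/γ = 352.2/1.430 = 246.3 days = 2.128×10⁷ s.
N = f × τ = 2.503×10¹⁴ × 2.128×10⁷ = 5.326×10²¹.

N = 5.33×10²¹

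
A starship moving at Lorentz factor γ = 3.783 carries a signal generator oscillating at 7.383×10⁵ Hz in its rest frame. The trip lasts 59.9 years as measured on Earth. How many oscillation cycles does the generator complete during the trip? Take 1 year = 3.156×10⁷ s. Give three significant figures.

N = 3.69×10¹⁴

γ = 3.783
The oscillator's own cycle count is N = f × τ where τ is the proper time on the ship. τ = Δt/γ = 59.9/3.783 = 15.83 years = 4.997×10⁸ s.
N = 7.383×10⁵ × 4.997×10⁸ = 3.689×10¹⁴.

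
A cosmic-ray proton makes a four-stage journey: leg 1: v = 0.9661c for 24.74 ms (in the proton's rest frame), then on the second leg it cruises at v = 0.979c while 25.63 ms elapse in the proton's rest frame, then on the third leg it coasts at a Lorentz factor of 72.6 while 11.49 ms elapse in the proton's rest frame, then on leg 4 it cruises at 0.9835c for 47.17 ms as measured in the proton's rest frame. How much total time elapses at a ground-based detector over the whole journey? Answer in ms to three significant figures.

Δt = 1320 ms

Leg 1: γ = 1/√(1 − 0.9661²) = 1/√0.06665 = 3.873; Δt_1 = 3.873 × 24.74 = 95.83 ms.
Leg 2: γ = 1/√(1 − 0.979²) = 1/√0.04156 = 4.905; Δt_2 = 4.905 × 25.63 = 125.7 ms.
Leg 3: γ = 72.6; Δt_3 = 72.60 × 11.49 = 834.2 ms.
Leg 4: γ = 1/√(1 − 0.9835²) = 1/√0.03273 = 5.528; Δt_4 = 5.528 × 47.17 = 260.7 ms.
Total: 95.83 + 125.7 + 834.2 + 260.7 ms.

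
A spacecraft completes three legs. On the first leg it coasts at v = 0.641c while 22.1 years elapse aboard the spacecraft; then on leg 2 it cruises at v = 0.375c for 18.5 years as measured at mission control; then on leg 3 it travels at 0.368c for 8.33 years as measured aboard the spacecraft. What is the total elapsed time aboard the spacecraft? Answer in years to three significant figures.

τ = 47.6 years

Leg 1: 22.1 years is already measured aboard the spacecraft.
Leg 2: γ = 1/√(1 − 0.375²) = 1/√0.8594 = 1.079; τ_2 = 18.5/1.079 = 17.15 years.
Leg 3: 8.33 years is already measured aboard the spacecraft.
Total: 22.10 + 17.15 + 8.330 years.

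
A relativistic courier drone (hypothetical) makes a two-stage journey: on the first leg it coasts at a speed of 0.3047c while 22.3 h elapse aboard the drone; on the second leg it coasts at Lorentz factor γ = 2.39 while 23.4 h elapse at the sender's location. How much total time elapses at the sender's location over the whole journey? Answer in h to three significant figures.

Δt = 46.8 h

Leg 1: γ = 1/√(1 − 0.3047²) = 1/√0.9072 = 1.050; Δt_1 = 1.050 × 22.3 = 23.41 h.
Leg 2: 23.4 h is already measured at the sender's location.
Total: 23.41 + 23.40 h.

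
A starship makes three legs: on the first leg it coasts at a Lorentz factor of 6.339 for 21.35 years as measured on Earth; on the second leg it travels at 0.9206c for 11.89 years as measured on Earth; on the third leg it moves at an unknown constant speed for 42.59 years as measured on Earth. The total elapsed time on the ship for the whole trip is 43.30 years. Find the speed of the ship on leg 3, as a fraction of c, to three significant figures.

β = 0.560

Leg 1: γ = 6.339; τ_1 = 21.35/6.339 = 3.368 years.
Leg 2: γ = 1/√(1 − 0.9206²) = 1/√0.1525 = 2.561; τ_2 = 11.89/2.561 = 4.643 years.
Leg 3: speed unknown; τ_3 = 42.59/γ_3.
Total proper time: 3.368 + 4.643 + τ_3 = 43.30, so τ_3 = 43.30 − 8.011 = 35.29 years.
γ_3 = 42.59/35.29 = 1.207; β = √(1 − 1/γ²) = √0.3135.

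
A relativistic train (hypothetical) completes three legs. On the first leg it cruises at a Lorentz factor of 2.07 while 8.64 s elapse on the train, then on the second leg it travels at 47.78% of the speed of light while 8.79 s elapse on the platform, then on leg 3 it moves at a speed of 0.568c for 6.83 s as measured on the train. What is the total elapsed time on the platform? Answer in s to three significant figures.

Δt = 35.0 s

Leg 1: γ = 2.07; Δt_1 = 2.070 × 8.64 = 17.88 s.
Leg 2: 8.79 s is already measured on the platform.
Leg 3: γ = 1/√(1 − 0.568²) = 1/√0.6774 = 1.215; Δt_3 = 1.215 × 6.83 = 8.299 s.
Total: 17.88 + 8.790 + 8.299 s.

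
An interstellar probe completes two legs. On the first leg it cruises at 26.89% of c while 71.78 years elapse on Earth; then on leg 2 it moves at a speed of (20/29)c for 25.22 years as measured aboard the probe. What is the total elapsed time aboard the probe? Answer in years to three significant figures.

Leg 1: β = 0.2689; γ = 1/√(1 − 0.2689²) = 1/√0.9277 = 1.038; τ_1 = 71.78/1.038 = 69.14 years.
Leg 2: 25.22 years is already measured aboard the probe.
Total: 69.14 + 25.22 years.

τ = 94.4 years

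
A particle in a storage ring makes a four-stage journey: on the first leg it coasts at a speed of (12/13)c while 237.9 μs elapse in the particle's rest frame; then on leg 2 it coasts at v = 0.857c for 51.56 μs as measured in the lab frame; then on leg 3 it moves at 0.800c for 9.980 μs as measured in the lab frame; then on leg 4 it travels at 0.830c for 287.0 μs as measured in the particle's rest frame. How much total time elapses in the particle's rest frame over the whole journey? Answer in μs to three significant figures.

Leg 1: 237.9 μs is already measured in the particle's rest frame.
Leg 2: γ = 1/√(1 − 0.857²) = 1/√0.2656 = 1.941; τ_2 = 51.56/1.941 = 26.57 μs.
Leg 3: γ = 1/√(1 − 0.800²) = 5/3 ≈ 1.667; τ_3 = 9.980/1.667 = 5.988 μs.
Leg 4: 287.0 μs is already measured in the particle's rest frame.
Total: 237.9 + 26.57 + 5.988 + 287.0 μs.

τ = 557 μs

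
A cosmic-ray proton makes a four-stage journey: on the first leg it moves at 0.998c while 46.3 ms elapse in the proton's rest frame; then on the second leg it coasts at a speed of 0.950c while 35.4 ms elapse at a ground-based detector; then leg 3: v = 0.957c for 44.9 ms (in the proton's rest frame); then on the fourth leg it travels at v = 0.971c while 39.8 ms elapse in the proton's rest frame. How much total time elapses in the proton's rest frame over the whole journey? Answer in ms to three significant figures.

τ = 142 ms

Leg 1: 46.3 ms is already measured in the proton's rest frame.
Leg 2: γ = 1/√(1 − 0.950²) = 1/√0.09750 = 3.203; τ_2 = 35.4/3.203 = 11.05 ms.
Leg 3: 44.9 ms is already measured in the proton's rest frame.
Leg 4: 39.8 ms is already measured in the proton's rest frame.
Total: 46.30 + 11.05 + 44.90 + 39.80 ms.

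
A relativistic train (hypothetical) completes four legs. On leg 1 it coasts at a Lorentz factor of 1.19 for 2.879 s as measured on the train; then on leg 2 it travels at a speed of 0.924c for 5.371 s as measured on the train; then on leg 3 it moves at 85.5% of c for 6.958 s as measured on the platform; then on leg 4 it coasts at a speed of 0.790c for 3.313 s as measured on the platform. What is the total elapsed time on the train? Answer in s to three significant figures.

Leg 1: 2.879 s is already measured on the train.
Leg 2: 5.371 s is already measured on the train.
Leg 3: β = 0.855; γ = 1/√(1 − 0.855²) = 1/√0.2690 = 1.928; τ_3 = 6.958/1.928 = 3.609 s.
Leg 4: γ = 1/√(1 − 0.790²) = 1/√0.3759 = 1.631; τ_4 = 3.313/1.631 = 2.031 s.
Total: 2.879 + 5.371 + 3.609 + 2.031 s.

τ = 13.9 s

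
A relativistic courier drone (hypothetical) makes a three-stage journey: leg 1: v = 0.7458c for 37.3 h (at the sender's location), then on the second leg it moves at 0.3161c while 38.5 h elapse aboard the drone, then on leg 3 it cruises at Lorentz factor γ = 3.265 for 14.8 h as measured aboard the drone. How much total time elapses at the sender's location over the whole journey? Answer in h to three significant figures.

Leg 1: 37.3 h is already measured at the sender's location.
Leg 2: γ = 1/√(1 − 0.3161²) = 1/√0.9001 = 1.054; Δt_2 = 1.054 × 38.5 = 40.58 h.
Leg 3: γ = 3.265; Δt_3 = 3.265 × 14.8 = 48.32 h.
Total: 37.30 + 40.58 + 48.32 h.

Δt = 126 h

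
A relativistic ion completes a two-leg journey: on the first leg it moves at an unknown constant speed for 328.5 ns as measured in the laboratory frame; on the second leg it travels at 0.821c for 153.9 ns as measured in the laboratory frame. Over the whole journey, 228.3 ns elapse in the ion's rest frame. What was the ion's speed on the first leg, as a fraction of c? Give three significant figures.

Leg 1: speed unknown; τ_1 = 328.5/γ_1.
Leg 2: γ = 1/√(1 − 0.821²) = 1/√0.3260 = 1.752; τ_2 = 153.9/1.752 = 87.87 ns.
Total proper time: τ_1 + 87.87 = 228.3, so τ_1 = 228.3 − 87.87 = 140.4 ns.
γ_1 = 328.5/140.4 = 2.339; β = √(1 − 1/γ²) = √0.8172.

β = 0.904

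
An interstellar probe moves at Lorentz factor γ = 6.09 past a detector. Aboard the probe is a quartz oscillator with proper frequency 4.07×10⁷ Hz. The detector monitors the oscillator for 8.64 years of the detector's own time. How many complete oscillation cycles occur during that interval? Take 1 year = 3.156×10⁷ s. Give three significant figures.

γ = 6.09
During 8.64 years of lab time, the oscillator's proper time advances by τ = Δt/γ = 8.64/6.090 = 1.419 years = 4.477×10⁷ s.
N = f × τ = 4.07×10⁷ × 4.477×10⁷ = 1.822×10¹⁵.

N = 1.82×10¹⁵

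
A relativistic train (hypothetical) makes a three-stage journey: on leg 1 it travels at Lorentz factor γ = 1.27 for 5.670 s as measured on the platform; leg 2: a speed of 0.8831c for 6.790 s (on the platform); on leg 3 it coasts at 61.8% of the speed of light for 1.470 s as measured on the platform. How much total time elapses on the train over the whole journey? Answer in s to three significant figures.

Leg 1: γ = 1.27; τ_1 = 5.670/1.270 = 4.465 s.
Leg 2: γ = 1/√(1 − 0.8831²) = 1/√0.2201 = 2.131; τ_2 = 6.790/2.131 = 3.186 s.
Leg 3: β = 0.618; γ = 1/√(1 − 0.618²) = 1/√0.6181 = 1.272; τ_3 = 1.470/1.272 = 1.156 s.
Total: 4.465 + 3.186 + 1.156 s.

τ = 8.81 s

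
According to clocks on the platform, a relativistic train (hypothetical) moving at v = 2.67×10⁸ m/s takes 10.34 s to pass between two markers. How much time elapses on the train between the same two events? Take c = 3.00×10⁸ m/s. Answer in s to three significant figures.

β = 2.67×10⁸/3.00×10⁸ = 0.8900; γ = 1/√(1 − 0.8900²) = 2.193
The interval measured on the platform is the dilated one; the clock on the train measures the proper time τ = Δt/γ = 10.34/2.193 s.

τ = 4.71 s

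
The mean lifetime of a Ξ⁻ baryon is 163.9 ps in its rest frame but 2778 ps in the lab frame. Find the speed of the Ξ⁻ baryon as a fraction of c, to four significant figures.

γ = Δt/τ₀ = 2778/163.9 = 16.95
β = √(1 − 1/γ²) = √(1 − 0.003481) = √0.9965

v = 0.9983c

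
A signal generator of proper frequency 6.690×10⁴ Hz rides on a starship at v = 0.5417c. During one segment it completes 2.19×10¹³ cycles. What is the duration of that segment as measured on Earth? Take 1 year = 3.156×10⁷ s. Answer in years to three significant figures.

Δt = 12.3 years

γ = 1/√(1 − 0.5417²) = 1/√0.7066 = 1.190
Proper time for N cycles: τ = N/f = 2.19×10¹³/(6.690×10⁴) = 3.274×10⁸ s = 10.37 years.
Lab-frame duration Δt = γτ = 1.190 × 10.37 = 12.34 years.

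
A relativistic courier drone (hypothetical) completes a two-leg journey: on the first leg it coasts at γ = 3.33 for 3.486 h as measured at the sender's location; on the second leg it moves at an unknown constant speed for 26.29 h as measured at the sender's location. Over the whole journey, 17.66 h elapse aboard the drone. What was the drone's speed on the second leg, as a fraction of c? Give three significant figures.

β = 0.775

Leg 1: γ = 3.33; τ_1 = 3.486/3.330 = 1.047 h.
Leg 2: speed unknown; τ_2 = 26.29/γ_2.
Total proper time: 1.047 + τ_2 = 17.66, so τ_2 = 17.66 − 1.047 = 16.61 h.
γ_2 = 26.29/16.61 = 1.582; β = √(1 − 1/γ²) = √0.6007.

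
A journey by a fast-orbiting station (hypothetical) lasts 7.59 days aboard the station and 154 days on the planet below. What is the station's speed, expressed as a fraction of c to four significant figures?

v = 0.9988c

The proper time is measured aboard the station (both events occur at the station's location); Δt is measured on the planet below. γ = Δt/τ = 154/7.59 = 20.29.
β = √(1 − 1/γ²) = √(1 − 0.002429) = √0.9976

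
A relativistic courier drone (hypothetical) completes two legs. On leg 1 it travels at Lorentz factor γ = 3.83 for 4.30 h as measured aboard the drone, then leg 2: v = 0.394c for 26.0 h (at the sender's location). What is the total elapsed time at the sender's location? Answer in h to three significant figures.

Δt = 42.5 h

Leg 1: γ = 3.83; Δt_1 = 3.830 × 4.30 = 16.47 h.
Leg 2: 26.0 h is already measured at the sender's location.
Total: 16.47 + 26.00 h.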